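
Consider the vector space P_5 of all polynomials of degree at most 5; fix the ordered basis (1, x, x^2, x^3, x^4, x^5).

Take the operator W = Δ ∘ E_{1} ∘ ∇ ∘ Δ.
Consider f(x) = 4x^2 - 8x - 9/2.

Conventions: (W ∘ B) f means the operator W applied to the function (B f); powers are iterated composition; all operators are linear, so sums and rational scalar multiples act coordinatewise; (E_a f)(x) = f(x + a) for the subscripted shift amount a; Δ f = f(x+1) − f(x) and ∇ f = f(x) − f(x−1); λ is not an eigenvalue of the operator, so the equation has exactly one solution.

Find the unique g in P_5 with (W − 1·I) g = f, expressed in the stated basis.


write g with unknown coordinates in the stated basis and equate coefficients in (W − 1·I) g = f
solving from the highest basis element down gives g = -4x^2 + 8x + 9/2
check: W g = 0
so W g − 1·g = 4x^2 - 8x - 9/2 = f ✓

g(x) = -4x^2 + 8x + 9/2


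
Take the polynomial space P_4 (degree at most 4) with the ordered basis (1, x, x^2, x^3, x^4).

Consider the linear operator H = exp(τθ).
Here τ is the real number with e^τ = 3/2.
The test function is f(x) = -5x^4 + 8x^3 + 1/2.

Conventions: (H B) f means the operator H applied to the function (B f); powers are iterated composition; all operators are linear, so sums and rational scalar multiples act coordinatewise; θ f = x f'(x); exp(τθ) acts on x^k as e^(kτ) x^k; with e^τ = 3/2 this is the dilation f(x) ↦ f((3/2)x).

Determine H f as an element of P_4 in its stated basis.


g(x) = -(405/16)x^4 + 27x^3 + 1/2

exp(τθ) x^k = e^(kτ) x^k; with e^τ = 3/2 this sends x^k to (3/2)^k x^k
x^3 ↦ 27/8 x^3
x^4 ↦ 81/16 x^4
applying this coordinatewise to f: exp(τθ) f = -(405/16)x^4 + 27x^3 + 1/2


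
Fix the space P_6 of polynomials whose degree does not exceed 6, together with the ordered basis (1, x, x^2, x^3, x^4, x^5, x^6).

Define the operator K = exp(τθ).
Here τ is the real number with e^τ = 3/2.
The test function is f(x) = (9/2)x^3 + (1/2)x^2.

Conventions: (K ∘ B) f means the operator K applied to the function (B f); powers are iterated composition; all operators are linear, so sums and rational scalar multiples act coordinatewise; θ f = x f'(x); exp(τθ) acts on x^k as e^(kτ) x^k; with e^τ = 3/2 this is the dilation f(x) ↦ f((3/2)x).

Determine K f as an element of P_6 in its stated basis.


exp(τθ) x^k = e^(kτ) x^k; with e^τ = 3/2 this sends x^k to (3/2)^k x^k
x^2 ↦ 9/4 x^2
x^3 ↦ 27/8 x^3
applying this coordinatewise to f: exp(τθ) f = (243/16)x^3 + (9/8)x^2

g(x) = (243/16)x^3 + (9/8)x^2


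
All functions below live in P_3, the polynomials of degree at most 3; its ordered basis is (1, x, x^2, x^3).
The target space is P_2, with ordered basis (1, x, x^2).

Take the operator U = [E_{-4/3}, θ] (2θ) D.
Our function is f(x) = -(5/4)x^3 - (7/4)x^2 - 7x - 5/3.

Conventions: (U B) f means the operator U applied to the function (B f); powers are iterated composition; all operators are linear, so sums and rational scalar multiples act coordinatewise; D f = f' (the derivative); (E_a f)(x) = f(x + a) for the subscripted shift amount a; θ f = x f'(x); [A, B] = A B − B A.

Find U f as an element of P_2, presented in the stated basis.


D f = -(15/4)x^2 - (7/2)x - 7
θ D f = -(15/2)x^2 - (7/2)x
(2θ) D f = -15x^2 - 7x
θ (2θ) D f = -30x^2 - 7x
E_{-4/3} θ (2θ) D f = -30x^2 + 73x - 44
E_{-4/3} (2θ) D f = -15x^2 + 33x - 52/3
θ E_{-4/3} (2θ) D f = -30x^2 + 33x
[E_{-4/3}, θ] (2θ) D f = 40x - 44

the image equals g(x) = 40x - 44


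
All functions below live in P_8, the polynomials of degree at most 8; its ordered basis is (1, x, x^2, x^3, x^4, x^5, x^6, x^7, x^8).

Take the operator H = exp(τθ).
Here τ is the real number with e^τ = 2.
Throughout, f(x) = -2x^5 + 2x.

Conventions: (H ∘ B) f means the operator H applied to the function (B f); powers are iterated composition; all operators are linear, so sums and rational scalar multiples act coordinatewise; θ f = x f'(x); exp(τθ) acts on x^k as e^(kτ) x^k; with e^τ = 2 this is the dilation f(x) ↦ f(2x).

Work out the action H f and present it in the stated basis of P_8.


the image equals g(x) = -64x^5 + 4x

exp(τθ) x^k = e^(kτ) x^k; with e^τ = 2 this sends x^k to 2^k x^k
x ↦ 2 x
x^5 ↦ 32 x^5
applying this coordinatewise to f: exp(τθ) f = -64x^5 + 4x


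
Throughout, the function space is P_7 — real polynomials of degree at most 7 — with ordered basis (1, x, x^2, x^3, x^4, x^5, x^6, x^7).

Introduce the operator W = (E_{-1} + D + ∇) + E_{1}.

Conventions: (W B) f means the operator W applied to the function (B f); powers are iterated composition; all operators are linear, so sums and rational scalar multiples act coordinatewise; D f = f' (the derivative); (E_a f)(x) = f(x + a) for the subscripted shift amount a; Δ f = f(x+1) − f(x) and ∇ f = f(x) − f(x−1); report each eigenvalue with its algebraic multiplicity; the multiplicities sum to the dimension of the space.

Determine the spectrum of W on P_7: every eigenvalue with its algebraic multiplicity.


image of 1: 2
image of x: 2x + 2
image of x^2: 2x^2 + 4x + 1
image of x^3: 2x^3 + 6x^2 + 3x + 1
image of x^4: 2x^4 + 8x^3 + 6x^2 + 4x + 1
image of x^5: 2x^5 + 10x^4 + 10x^3 + 10x^2 + 5x + 1
image of x^6: 2x^6 + 12x^5 + 15x^4 + 20x^3 + 15x^2 + 6x + 1
image of x^7: 2x^7 + 14x^6 + 21x^5 + 35x^4 + 35x^3 + 21x^2 + 7x + 1
the matrix is upper triangular; its diagonal is (2, 2, 2, 2, 2, 2, 2, 2)
for a triangular matrix the eigenvalues are the diagonal entries, with algebraic multiplicity their repetition count

λ = 2 (multiplicity 8)


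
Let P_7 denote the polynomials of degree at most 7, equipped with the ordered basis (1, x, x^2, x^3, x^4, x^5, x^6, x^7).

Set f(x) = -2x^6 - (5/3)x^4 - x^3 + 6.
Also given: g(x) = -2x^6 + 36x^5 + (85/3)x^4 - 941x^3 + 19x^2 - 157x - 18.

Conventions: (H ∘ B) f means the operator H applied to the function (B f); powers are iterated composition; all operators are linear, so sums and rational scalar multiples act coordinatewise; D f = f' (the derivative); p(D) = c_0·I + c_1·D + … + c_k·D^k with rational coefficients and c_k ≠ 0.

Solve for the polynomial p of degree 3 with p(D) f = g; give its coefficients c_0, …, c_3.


c_0 = 1, c_1 = -3, c_2 = -1/2, c_3 = 4

D^0 f = -2x^6 - (5/3)x^4 - x^3 + 6
D^1 f = -12x^5 - (20/3)x^3 - 3x^2
D^2 f = -60x^4 - 20x^2 - 6x
D^3 f = -240x^3 - 40x - 6
matching coefficients of g against c_0 f + c_1 Df + … from the top degree down determines the c_i
solution: c_0 = 1, c_1 = -3, c_2 = -1/2, c_3 = 4


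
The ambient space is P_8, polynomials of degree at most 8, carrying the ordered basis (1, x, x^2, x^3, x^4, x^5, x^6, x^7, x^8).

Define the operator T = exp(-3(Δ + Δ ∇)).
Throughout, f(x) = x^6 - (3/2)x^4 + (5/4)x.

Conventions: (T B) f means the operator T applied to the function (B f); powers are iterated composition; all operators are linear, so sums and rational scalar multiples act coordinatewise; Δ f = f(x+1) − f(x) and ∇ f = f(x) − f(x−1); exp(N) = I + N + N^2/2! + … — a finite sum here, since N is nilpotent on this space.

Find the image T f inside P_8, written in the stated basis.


order-1 term: -18x^5 - 135x^4 - 42x^3 - 54x^2 + 3/4
order-2 term: 135x^4 + 1620x^3 + 4104x^2 + 1944x + 1881/2
order-3 term: -540x^3 - 7290x^2 - 23328x - 16281
order-4 term: 1215x^2 + 14580x + 68607/2
order-5 term: -1458x - 10935
order-6 term: 729
the series for exp(-3(Δ + Δ ∇)) f terminates at order 6
exp(-3(Δ + Δ ∇)) f = x^6 - 18x^5 - (3/2)x^4 + 1038x^3 - 2025x^2 - (33043/4)x + 35031/4

g(x) = x^6 - 18x^5 - (3/2)x^4 + 1038x^3 - 2025x^2 - (33043/4)x + 35031/4


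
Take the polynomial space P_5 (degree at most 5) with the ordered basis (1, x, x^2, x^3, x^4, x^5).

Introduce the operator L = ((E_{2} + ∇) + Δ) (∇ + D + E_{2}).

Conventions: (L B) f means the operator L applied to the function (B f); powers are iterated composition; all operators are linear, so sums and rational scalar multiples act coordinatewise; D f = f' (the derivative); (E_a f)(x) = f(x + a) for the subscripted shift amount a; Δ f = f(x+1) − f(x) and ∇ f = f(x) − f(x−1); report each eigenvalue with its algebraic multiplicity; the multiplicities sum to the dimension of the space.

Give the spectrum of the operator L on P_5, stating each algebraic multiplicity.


λ = 1 (multiplicity 6)

image of 1: 1
image of x: x + 8
image of x^2: x^2 + 16x + 39
image of x^3: x^3 + 24x^2 + 117x + 103
image of x^4: x^4 + 32x^3 + 234x^2 + 412x + 407
image of x^5: x^5 + 40x^4 + 390x^3 + 1030x^2 + 2035x + 1347
the matrix is upper triangular; its diagonal is (1, 1, 1, 1, 1, 1)
for a triangular matrix the eigenvalues are the diagonal entries, with algebraic multiplicity their repetition count


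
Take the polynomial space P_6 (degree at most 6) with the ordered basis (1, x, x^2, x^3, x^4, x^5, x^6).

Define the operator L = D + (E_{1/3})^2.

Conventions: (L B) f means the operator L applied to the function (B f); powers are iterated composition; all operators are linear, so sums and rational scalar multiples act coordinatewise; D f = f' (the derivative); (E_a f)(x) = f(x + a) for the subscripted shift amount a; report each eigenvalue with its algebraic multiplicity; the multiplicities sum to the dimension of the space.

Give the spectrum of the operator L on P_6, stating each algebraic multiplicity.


λ = 1 (multiplicity 7)

image of 1: 1
image of x: x + 5/3
image of x^2: x^2 + (10/3)x + 4/9
image of x^3: x^3 + 5x^2 + (4/3)x + 8/27
image of x^4: x^4 + (20/3)x^3 + (8/3)x^2 + (32/27)x + 16/81
image of x^5: x^5 + (25/3)x^4 + (40/9)x^3 + (80/27)x^2 + (80/81)x + 32/243
image of x^6: x^6 + 10x^5 + (20/3)x^4 + (160/27)x^3 + (80/27)x^2 + (64/81)x + 64/729
the matrix is upper triangular; its diagonal is (1, 1, 1, 1, 1, 1, 1)
for a triangular matrix the eigenvalues are the diagonal entries, with algebraic multiplicity their repetition count


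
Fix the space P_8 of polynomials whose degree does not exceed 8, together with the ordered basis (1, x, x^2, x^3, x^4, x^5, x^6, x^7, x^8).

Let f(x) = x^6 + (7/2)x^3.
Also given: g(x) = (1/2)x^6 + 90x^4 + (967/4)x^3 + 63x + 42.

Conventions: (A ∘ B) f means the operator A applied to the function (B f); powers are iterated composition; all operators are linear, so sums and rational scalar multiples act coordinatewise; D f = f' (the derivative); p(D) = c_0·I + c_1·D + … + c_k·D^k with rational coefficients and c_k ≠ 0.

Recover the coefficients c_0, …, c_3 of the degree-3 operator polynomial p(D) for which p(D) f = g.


D^0 f = x^6 + (7/2)x^3
D^1 f = 6x^5 + (21/2)x^2
D^2 f = 30x^4 + 21x
D^3 f = 120x^3 + 21
matching coefficients of g against c_0 f + c_1 Df + … from the top degree down determines the c_i
solution: c_0 = 1/2, c_1 = 0, c_2 = 3, c_3 = 2

c_0 = 1/2, c_1 = 0, c_2 = 3, c_3 = 2


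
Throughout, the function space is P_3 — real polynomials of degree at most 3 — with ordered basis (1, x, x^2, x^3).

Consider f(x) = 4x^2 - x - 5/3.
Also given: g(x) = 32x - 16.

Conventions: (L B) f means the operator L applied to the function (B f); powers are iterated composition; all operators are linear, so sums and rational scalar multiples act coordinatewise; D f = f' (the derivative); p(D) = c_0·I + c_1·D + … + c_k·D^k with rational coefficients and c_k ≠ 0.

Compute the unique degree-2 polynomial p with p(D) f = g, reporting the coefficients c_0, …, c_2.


p(D) = 4·D − (3/2)·D^2, i.e. c_0 = 0, c_1 = 4, c_2 = -3/2

D^0 f = 4x^2 - x - 5/3
D^1 f = 8x - 1
D^2 f = 8
matching coefficients of g against c_0 f + c_1 Df + … from the top degree down determines the c_i
solution: c_0 = 0, c_1 = 4, c_2 = -3/2


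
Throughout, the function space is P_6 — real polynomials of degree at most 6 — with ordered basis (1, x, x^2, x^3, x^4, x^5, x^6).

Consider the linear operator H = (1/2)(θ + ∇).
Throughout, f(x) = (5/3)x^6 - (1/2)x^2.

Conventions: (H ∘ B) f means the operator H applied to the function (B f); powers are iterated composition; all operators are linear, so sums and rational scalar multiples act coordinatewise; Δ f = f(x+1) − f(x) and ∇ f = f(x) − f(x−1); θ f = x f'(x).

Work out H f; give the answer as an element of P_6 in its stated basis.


θ f = 10x^6 - x^2
∇ f = 10x^5 - 25x^4 + (100/3)x^3 - 25x^2 + 9x - 7/6
(θ + ∇) f = 10x^6 + 10x^5 - 25x^4 + (100/3)x^3 - 26x^2 + 9x - 7/6
((1/2)(θ + ∇)) f = 5x^6 + 5x^5 - (25/2)x^4 + (50/3)x^3 - 13x^2 + (9/2)x - 7/12

the result is g(x) = 5x^6 + 5x^5 - (25/2)x^4 + (50/3)x^3 - 13x^2 + (9/2)x - 7/12


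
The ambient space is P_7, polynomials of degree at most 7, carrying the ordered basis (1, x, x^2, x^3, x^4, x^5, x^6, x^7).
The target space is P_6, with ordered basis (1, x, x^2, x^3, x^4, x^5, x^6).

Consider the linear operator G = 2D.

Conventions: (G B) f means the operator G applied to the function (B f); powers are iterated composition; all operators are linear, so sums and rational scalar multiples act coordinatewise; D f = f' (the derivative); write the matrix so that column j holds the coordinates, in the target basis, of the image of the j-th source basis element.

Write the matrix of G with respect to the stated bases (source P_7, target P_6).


the matrix is [[0, 2, 0, 0, 0, 0, 0, 0]; [0, 0, 4, 0, 0, 0, 0, 0]; [0, 0, 0, 6, 0, 0, 0, 0]; [0, 0, 0, 0, 8, 0, 0, 0]; [0, 0, 0, 0, 0, 10, 0, 0]; [0, 0, 0, 0, 0, 0, 12, 0]; [0, 0, 0, 0, 0, 0, 0, 14]] (rows listed top to bottom)

image of 1: 0
image of x: 2
image of x^2: 4x
image of x^3: 6x^2
image of x^4: 8x^3
image of x^5: 10x^4
image of x^6: 12x^5
image of x^7: 14x^6
each image's coordinates form column j of the matrix


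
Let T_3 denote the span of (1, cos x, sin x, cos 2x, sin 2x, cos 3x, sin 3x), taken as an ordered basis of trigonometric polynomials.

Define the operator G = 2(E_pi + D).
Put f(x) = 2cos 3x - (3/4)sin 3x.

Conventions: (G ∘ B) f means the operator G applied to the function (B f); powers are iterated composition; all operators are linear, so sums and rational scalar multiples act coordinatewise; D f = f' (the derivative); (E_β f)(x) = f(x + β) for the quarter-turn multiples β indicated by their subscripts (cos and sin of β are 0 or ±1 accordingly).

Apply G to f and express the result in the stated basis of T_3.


the image equals g(x) = -(17/2)cos 3x - (21/2)sin 3x

E_pi f = -2cos 3x + (3/4)sin 3x
D f = -(9/4)cos 3x - 6sin 3x
(E_pi + D) f = -(17/4)cos 3x - (21/4)sin 3x
(2(E_pi + D)) f = -(17/2)cos 3x - (21/2)sin 3x


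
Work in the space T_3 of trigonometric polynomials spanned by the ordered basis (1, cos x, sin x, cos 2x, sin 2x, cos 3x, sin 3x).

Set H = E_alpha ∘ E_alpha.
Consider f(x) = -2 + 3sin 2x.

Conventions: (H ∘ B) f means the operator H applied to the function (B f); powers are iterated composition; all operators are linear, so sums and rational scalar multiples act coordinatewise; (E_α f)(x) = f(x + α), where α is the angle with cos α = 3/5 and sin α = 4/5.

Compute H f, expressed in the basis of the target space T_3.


g(x) = -2 - (1008/625)cos 2x - (1581/625)sin 2x

E_alpha f = -2 + (72/25)cos 2x - (21/25)sin 2x
E_alpha E_alpha f = -2 - (1008/625)cos 2x - (1581/625)sin 2x


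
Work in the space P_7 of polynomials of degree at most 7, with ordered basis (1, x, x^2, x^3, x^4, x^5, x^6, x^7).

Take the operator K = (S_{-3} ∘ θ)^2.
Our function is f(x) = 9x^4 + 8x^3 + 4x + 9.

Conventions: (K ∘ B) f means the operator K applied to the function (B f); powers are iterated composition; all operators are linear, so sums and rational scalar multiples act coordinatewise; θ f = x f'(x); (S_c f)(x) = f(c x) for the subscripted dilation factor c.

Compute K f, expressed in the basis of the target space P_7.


θ f = 36x^4 + 24x^3 + 4x
S_{-3} θ f = 2916x^4 - 648x^3 - 12x
θ (S_{-3} ∘ θ) f = 11664x^4 - 1944x^3 - 12x
S_{-3} θ (S_{-3} ∘ θ) f = 944784x^4 + 52488x^3 + 36x

g(x) = 944784x^4 + 52488x^3 + 36x


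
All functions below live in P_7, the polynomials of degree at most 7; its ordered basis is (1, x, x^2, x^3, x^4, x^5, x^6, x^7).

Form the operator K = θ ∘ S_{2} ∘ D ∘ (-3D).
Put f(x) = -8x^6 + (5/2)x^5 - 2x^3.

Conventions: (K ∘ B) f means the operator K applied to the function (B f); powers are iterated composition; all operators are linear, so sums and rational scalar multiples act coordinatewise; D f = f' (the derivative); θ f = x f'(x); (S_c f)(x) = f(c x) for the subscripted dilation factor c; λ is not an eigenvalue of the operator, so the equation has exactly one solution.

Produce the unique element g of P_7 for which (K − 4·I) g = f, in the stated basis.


the image equals g(x) = 2x^6 - (5/8)x^5 - 2880x^4 + (451/2)x^3 + 207360x^2 - (4059/2)x

write g with unknown coordinates in the stated basis and equate coefficients in (K − 4·I) g = f
solving from the highest basis element down gives g = 2x^6 - (5/8)x^5 - 2880x^4 + (451/2)x^3 + 207360x^2 - (4059/2)x
check: K g = -11520x^4 + 900x^3 + 829440x^2 - 8118x
so K g − 4·g = -8x^6 + (5/2)x^5 - 2x^3 = f ✓


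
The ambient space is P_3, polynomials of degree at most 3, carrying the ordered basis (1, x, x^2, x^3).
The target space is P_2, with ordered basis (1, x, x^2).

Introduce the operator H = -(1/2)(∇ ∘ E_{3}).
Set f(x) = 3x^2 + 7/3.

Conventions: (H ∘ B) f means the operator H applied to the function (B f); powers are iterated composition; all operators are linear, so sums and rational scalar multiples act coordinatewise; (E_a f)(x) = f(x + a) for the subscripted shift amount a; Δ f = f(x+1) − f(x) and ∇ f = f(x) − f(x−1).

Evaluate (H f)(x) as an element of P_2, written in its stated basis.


the result is g(x) = -3x - 15/2

E_{3} f = 3x^2 + 18x + 88/3
∇ E_{3} f = 6x + 15
(-(1/2)(∇ ∘ E_{3})) f = -3x - 15/2


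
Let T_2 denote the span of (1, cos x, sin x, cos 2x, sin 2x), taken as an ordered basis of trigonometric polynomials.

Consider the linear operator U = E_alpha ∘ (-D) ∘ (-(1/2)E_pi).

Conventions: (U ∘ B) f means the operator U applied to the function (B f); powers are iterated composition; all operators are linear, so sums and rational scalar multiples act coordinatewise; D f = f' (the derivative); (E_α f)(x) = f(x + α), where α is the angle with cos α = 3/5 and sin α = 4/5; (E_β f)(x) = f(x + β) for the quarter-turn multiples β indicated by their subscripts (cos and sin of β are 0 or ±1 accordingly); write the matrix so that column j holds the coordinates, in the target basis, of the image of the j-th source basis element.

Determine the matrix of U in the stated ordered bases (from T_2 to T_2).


the matrix is [[0, 0, 0, 0, 0]; [0, 2/5, -3/10, 0, 0]; [0, 3/10, 2/5, 0, 0]; [0, 0, 0, -24/25, -7/25]; [0, 0, 0, 7/25, -24/25]] (rows listed top to bottom)

image of 1: 0
image of cos x: (2/5)cos x + (3/10)sin x
image of sin x: -(3/10)cos x + (2/5)sin x
image of cos 2x: -(24/25)cos 2x + (7/25)sin 2x
image of sin 2x: -(7/25)cos 2x - (24/25)sin 2x
each image's coordinates form column j of the matrix


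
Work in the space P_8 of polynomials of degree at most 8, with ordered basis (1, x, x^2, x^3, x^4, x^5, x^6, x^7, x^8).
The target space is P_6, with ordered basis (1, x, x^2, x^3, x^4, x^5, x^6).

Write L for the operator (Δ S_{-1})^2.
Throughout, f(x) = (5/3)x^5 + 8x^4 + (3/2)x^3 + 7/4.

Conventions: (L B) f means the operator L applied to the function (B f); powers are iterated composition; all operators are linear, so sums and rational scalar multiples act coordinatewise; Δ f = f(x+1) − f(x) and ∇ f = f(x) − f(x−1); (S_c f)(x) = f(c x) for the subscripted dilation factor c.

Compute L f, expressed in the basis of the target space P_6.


S_{-1} f = -(5/3)x^5 + 8x^4 - (3/2)x^3 + 7/4
Δ S_{-1} f = -(25/3)x^4 + (46/3)x^3 + (161/6)x^2 + (115/6)x + 29/6
S_{-1} (Δ S_{-1}) f = -(25/3)x^4 - (46/3)x^3 + (161/6)x^2 - (115/6)x + 29/6
Δ S_{-1} (Δ S_{-1}) f = -(100/3)x^3 - 96x^2 - (77/3)x - 16

the result is g(x) = -(100/3)x^3 - 96x^2 - (77/3)x - 16


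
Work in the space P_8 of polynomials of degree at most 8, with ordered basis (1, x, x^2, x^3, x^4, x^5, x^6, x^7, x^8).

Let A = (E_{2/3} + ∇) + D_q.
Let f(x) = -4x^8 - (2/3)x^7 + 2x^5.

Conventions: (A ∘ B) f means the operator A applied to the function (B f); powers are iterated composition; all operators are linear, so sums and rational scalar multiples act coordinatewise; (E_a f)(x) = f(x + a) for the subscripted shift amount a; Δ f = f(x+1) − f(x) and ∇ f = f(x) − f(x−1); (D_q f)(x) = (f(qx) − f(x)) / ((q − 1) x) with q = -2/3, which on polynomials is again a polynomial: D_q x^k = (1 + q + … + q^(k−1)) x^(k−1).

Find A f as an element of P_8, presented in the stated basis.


E_{2/3} f = -4x^8 - 22x^7 - (476/9)x^6 - (1906/27)x^5 - (500/9)x^4 - (6128/243)x^3 - (4192/729)x^2 - (224/729)x + 448/6561
∇ f = -32x^7 + (322/3)x^6 - 210x^5 + (800/3)x^4 - (662/3)x^3 + 118x^2 - (112/3)x + 16/3
(E_{2/3} + ∇) f = -4x^8 - 54x^7 + (490/9)x^6 - (7576/27)x^5 + (1900/9)x^4 - (59750/243)x^3 + (81830/729)x^2 - (27440/729)x + 35440/6561
D_q f = -(5044/2187)x^7 - (926/2187)x^6 + (110/81)x^4
((E_{2/3} + ∇) + D_q) f = -4x^8 - (123142/2187)x^7 + (118144/2187)x^6 - (7576/27)x^5 + (17210/81)x^4 - (59750/243)x^3 + (81830/729)x^2 - (27440/729)x + 35440/6561

the image equals g(x) = -4x^8 - (123142/2187)x^7 + (118144/2187)x^6 - (7576/27)x^5 + (17210/81)x^4 - (59750/243)x^3 + (81830/729)x^2 - (27440/729)x + 35440/6561


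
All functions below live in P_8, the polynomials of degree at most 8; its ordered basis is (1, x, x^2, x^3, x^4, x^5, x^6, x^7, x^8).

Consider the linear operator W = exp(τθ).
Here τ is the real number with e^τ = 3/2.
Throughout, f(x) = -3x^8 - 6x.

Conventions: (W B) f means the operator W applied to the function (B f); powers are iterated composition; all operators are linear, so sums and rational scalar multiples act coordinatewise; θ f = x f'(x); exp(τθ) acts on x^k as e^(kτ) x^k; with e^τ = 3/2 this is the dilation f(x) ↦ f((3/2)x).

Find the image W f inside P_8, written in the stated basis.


exp(τθ) x^k = e^(kτ) x^k; with e^τ = 3/2 this sends x^k to (3/2)^k x^k
x ↦ 3/2 x
x^8 ↦ 6561/256 x^8
applying this coordinatewise to f: exp(τθ) f = -(19683/256)x^8 - 9x

g(x) = -(19683/256)x^8 - 9x


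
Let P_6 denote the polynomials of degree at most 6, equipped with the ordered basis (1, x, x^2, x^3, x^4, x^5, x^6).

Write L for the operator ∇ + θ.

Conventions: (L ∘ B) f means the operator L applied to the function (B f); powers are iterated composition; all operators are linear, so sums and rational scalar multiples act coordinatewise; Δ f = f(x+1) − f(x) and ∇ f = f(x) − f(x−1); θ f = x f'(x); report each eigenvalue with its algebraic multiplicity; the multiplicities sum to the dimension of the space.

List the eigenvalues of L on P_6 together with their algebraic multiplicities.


λ = 0 (multiplicity 1), λ = 1 (multiplicity 1), λ = 2 (multiplicity 1), λ = 3 (multiplicity 1), λ = 4 (multiplicity 1), λ = 5 (multiplicity 1), λ = 6 (multiplicity 1)

image of 1: 0
image of x: x + 1
image of x^2: 2x^2 + 2x - 1
image of x^3: 3x^3 + 3x^2 - 3x + 1
image of x^4: 4x^4 + 4x^3 - 6x^2 + 4x - 1
image of x^5: 5x^5 + 5x^4 - 10x^3 + 10x^2 - 5x + 1
image of x^6: 6x^6 + 6x^5 - 15x^4 + 20x^3 - 15x^2 + 6x - 1
the matrix is upper triangular; its diagonal is (0, 1, 2, 3, 4, 5, 6)
for a triangular matrix the eigenvalues are the diagonal entries, with algebraic multiplicity their repetition count


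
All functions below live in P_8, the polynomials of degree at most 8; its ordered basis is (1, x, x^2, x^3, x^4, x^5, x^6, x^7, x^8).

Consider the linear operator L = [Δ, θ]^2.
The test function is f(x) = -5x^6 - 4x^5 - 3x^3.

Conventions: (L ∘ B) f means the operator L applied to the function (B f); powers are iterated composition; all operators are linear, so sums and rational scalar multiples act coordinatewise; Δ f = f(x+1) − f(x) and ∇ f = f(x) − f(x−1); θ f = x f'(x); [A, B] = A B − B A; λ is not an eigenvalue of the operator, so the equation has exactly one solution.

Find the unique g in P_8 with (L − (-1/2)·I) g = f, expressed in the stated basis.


the result is g(x) = -10x^6 - 8x^5 + 600x^4 + 5114x^3 + 1920x^2 - 95928x - 175856

write g with unknown coordinates in the stated basis and equate coefficients in (L − (-1/2)·I) g = f
solving from the highest basis element down gives g = -10x^6 - 8x^5 + 600x^4 + 5114x^3 + 1920x^2 - 95928x - 175856
check: L g = -300x^4 - 2560x^3 - 960x^2 + 47964x + 87928
so L g − (-1/2)·g = -5x^6 - 4x^5 - 3x^3 = f ✓


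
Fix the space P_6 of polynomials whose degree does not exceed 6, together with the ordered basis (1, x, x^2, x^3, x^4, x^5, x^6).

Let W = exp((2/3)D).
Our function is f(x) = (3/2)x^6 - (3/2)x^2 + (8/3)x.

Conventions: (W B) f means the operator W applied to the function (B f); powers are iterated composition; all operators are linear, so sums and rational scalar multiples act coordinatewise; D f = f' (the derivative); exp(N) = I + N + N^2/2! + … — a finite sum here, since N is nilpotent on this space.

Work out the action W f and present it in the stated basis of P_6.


the result is g(x) = (3/2)x^6 + 6x^5 + 10x^4 + (80/9)x^3 + (53/18)x^2 + (50/27)x + 302/243

order-1 term: 6x^5 - 2x + 16/9
order-2 term: 10x^4 - 2/3
order-3 term: (80/9)x^3
order-4 term: (40/9)x^2
order-5 term: (32/27)x
order-6 term: 32/243
the series for exp((2/3)D) f terminates at order 6
exp((2/3)D) f = (3/2)x^6 + 6x^5 + 10x^4 + (80/9)x^3 + (53/18)x^2 + (50/27)x + 302/243


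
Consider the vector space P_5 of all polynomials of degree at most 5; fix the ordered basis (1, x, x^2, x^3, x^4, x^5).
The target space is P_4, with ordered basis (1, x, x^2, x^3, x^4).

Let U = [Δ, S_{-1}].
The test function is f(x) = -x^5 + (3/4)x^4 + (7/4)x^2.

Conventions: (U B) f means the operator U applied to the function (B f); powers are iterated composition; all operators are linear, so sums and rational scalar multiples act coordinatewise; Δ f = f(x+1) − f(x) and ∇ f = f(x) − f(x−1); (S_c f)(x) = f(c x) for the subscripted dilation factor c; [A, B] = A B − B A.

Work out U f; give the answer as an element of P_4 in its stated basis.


S_{-1} f = x^5 + (3/4)x^4 + (7/4)x^2
Δ S_{-1} f = 5x^4 + 13x^3 + (29/2)x^2 + (23/2)x + 7/2
Δ f = -5x^4 - 7x^3 - (11/2)x^2 + (3/2)x + 3/2
S_{-1} Δ f = -5x^4 + 7x^3 - (11/2)x^2 - (3/2)x + 3/2
[Δ, S_{-1}] f = 10x^4 + 6x^3 + 20x^2 + 13x + 2

g(x) = 10x^4 + 6x^3 + 20x^2 + 13x + 2


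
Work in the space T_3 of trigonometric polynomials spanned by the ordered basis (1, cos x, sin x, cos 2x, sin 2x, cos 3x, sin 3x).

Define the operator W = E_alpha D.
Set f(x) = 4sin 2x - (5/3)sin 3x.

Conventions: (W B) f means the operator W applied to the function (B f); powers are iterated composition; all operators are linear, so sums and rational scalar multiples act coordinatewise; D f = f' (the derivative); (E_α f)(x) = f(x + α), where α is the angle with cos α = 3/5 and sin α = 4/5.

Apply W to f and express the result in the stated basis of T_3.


g(x) = -(56/25)cos 2x - (192/25)sin 2x + (117/25)cos 3x + (44/25)sin 3x

D f = 8cos 2x - 5cos 3x
E_alpha D f = -(56/25)cos 2x - (192/25)sin 2x + (117/25)cos 3x + (44/25)sin 3x


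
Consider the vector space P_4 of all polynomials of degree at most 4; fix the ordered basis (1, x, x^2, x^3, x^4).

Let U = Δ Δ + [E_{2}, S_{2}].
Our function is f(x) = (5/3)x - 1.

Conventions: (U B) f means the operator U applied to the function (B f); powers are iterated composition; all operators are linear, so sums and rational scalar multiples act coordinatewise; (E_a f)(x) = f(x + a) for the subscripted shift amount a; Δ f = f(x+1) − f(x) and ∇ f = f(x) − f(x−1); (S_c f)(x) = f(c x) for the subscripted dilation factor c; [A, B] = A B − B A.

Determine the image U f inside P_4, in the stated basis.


Δ f = 5/3
Δ Δ f = 0
S_{2} f = (10/3)x - 1
E_{2} S_{2} f = (10/3)x + 17/3
E_{2} f = (5/3)x + 7/3
S_{2} E_{2} f = (10/3)x + 7/3
[E_{2}, S_{2}] f = 10/3
(Δ Δ + [E_{2}, S_{2}]) f = 10/3

the result is g(x) = 10/3


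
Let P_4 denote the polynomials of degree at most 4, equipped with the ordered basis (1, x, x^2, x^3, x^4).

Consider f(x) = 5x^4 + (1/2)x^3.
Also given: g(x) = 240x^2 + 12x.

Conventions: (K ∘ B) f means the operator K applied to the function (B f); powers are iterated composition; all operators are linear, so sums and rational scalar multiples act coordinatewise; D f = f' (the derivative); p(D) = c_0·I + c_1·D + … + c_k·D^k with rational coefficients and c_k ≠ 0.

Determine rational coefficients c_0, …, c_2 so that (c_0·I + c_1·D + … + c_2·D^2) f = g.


p(D) = 4·D^2, i.e. c_0 = 0, c_1 = 0, c_2 = 4

D^0 f = 5x^4 + (1/2)x^3
D^1 f = 20x^3 + (3/2)x^2
D^2 f = 60x^2 + 3x
matching coefficients of g against c_0 f + c_1 Df + … from the top degree down determines the c_i
solution: c_0 = 0, c_1 = 0, c_2 = 4


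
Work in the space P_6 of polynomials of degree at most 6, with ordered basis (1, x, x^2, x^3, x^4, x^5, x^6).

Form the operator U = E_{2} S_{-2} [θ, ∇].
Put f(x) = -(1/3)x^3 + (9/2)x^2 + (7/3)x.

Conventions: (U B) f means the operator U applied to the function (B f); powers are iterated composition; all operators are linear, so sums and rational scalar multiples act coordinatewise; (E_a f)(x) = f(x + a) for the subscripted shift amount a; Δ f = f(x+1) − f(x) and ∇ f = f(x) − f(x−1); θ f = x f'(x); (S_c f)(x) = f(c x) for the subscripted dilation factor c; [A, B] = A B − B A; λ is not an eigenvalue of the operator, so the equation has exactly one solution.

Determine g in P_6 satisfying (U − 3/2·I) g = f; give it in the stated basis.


the image equals g(x) = (2/9)x^3 - (43/9)x^2 - (626/27)x - 2228/81

write g with unknown coordinates in the stated basis and equate coefficients in (U − 3/2·I) g = f
solving from the highest basis element down gives g = (2/9)x^3 - (43/9)x^2 - (626/27)x - 2228/81
check: U g = -(8/3)x^2 - (292/9)x - 1114/27
so U g − 3/2·g = -(1/3)x^3 + (9/2)x^2 + (7/3)x = f ✓


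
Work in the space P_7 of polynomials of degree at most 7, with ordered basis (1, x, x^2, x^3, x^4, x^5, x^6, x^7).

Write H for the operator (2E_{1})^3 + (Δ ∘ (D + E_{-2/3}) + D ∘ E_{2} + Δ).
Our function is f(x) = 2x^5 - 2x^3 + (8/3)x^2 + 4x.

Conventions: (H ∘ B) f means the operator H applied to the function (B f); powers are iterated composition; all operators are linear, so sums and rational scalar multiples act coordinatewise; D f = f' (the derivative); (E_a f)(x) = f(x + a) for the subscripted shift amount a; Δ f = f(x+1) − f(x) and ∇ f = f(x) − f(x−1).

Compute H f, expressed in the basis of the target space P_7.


the result is g(x) = 16x^5 + 270x^4 + (4672/3)x^3 + 4506x^2 + (176908/27)x + 316984/81

E_{1} f = 2x^5 + 10x^4 + 18x^3 + (50/3)x^2 + (40/3)x + 20/3
(2E_{1}) f = 4x^5 + 20x^4 + 36x^3 + (100/3)x^2 + (80/3)x + 40/3
E_{1} (2E_{1}) f = 4x^5 + 40x^4 + 156x^3 + (904/3)x^2 + (904/3)x + 400/3
(2E_{1}) (2E_{1}) f = 8x^5 + 80x^4 + 312x^3 + (1808/3)x^2 + (1808/3)x + 800/3
E_{1} (2E_{1}) (2E_{1}) f = 8x^5 + 120x^4 + 712x^3 + (6296/3)x^2 + 3104x + 1872
(2E_{1}) (2E_{1}) (2E_{1}) f = 16x^5 + 240x^4 + 1424x^3 + (12592/3)x^2 + 6208x + 3744
D f = 10x^4 - 6x^2 + (16/3)x + 4
E_{-2/3} f = 2x^5 - (20/3)x^4 + (62/9)x^3 + (20/27)x^2 - (20/81)x - 280/243
(D + E_{-2/3}) f = 2x^5 + (10/3)x^4 + (62/9)x^3 - (142/27)x^2 + (412/81)x + 692/243
Δ (D + E_{-2/3}) f = 10x^4 + (100/3)x^3 + (182/3)x^2 + (904/27)x + 976/81
E_{2} f = 2x^5 + 20x^4 + 78x^3 + (452/3)x^2 + (452/3)x + 200/3
D E_{2} f = 10x^4 + 80x^3 + 234x^2 + (904/3)x + 452/3
Δ f = 10x^4 + 20x^3 + 14x^2 + (28/3)x + 20/3
(Δ ∘ (D + E_{-2/3}) + D ∘ E_{2} + Δ) f = 30x^4 + (400/3)x^3 + (926/3)x^2 + (9292/27)x + 13720/81
((2E_{1})^3 + (Δ ∘ (D + E_{-2/3}) + D ∘ E_{2} + Δ)) f = 16x^5 + 270x^4 + (4672/3)x^3 + 4506x^2 + (176908/27)x + 316984/81


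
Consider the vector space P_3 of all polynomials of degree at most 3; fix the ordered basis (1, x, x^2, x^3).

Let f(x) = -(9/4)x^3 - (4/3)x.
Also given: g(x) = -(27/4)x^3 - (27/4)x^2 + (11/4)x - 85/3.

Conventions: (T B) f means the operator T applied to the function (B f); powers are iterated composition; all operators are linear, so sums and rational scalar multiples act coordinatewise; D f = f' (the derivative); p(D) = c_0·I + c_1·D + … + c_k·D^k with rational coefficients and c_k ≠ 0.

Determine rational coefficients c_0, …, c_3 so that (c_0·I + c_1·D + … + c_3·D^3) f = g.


p(D) = 3·I + D − (1/2)·D^2 + 2·D^3, i.e. c_0 = 3, c_1 = 1, c_2 = -1/2, c_3 = 2

D^0 f = -(9/4)x^3 - (4/3)x
D^1 f = -(27/4)x^2 - 4/3
D^2 f = -(27/2)x
D^3 f = -27/2
matching coefficients of g against c_0 f + c_1 Df + … from the top degree down determines the c_i
solution: c_0 = 3, c_1 = 1, c_2 = -1/2, c_3 = 2


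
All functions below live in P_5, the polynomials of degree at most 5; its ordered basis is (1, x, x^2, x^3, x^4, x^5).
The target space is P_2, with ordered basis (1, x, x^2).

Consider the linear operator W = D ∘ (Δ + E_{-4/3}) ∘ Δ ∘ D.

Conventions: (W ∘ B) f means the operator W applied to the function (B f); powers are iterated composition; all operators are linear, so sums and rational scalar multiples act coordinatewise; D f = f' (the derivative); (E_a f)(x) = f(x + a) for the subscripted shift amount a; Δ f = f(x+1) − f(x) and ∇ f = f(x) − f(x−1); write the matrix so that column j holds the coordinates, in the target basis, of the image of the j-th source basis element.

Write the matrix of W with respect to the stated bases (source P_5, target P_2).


the matrix is [[0, 0, 0, 6, 4, 500/3]; [0, 0, 0, 0, 24, 20]; [0, 0, 0, 0, 0, 60]] (rows listed top to bottom)

image of 1: 0
image of x: 0
image of x^2: 0
image of x^3: 6
image of x^4: 24x + 4
image of x^5: 60x^2 + 20x + 500/3
each image's coordinates form column j of the matrix


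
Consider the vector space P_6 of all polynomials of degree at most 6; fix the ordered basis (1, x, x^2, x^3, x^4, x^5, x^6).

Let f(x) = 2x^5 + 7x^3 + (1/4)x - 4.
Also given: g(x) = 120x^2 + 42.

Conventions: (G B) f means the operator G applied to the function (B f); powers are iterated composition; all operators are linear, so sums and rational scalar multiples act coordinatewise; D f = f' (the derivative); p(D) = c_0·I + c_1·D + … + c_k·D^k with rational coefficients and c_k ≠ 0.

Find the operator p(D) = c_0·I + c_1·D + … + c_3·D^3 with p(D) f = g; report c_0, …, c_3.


D^0 f = 2x^5 + 7x^3 + (1/4)x - 4
D^1 f = 10x^4 + 21x^2 + 1/4
D^2 f = 40x^3 + 42x
D^3 f = 120x^2 + 42
matching coefficients of g against c_0 f + c_1 Df + … from the top degree down determines the c_i
solution: c_0 = 0, c_1 = 0, c_2 = 0, c_3 = 1

p(D) = D^3, i.e. c_0 = 0, c_1 = 0, c_2 = 0, c_3 = 1


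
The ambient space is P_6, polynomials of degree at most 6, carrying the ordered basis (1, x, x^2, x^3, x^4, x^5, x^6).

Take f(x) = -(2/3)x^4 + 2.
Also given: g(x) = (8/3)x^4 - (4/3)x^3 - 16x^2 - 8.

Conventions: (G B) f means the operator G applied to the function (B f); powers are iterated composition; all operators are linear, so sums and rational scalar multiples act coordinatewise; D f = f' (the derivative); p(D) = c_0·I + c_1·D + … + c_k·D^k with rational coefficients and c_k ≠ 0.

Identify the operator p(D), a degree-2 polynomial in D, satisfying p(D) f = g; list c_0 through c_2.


c_0 = -4, c_1 = 1/2, c_2 = 2

D^0 f = -(2/3)x^4 + 2
D^1 f = -(8/3)x^3
D^2 f = -8x^2
matching coefficients of g against c_0 f + c_1 Df + … from the top degree down determines the c_i
solution: c_0 = -4, c_1 = 1/2, c_2 = 2


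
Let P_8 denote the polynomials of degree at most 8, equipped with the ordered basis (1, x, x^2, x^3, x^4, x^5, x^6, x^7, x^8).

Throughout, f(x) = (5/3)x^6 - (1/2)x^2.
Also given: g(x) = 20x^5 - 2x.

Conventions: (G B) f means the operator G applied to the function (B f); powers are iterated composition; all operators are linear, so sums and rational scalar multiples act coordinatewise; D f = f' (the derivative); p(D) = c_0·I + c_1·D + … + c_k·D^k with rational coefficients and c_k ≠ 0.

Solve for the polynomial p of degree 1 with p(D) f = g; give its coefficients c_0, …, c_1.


p(D) = 2·D, i.e. c_0 = 0, c_1 = 2

D^0 f = (5/3)x^6 - (1/2)x^2
D^1 f = 10x^5 - x
matching coefficients of g against c_0 f + c_1 Df + … from the top degree down determines the c_i
solution: c_0 = 0, c_1 = 2


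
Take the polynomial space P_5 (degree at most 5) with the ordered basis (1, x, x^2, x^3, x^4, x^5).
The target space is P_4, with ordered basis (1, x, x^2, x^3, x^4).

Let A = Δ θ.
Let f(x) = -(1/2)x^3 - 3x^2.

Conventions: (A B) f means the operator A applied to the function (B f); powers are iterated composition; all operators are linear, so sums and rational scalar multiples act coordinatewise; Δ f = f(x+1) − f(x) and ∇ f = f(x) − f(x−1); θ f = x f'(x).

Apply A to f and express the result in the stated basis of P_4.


the result is g(x) = -(9/2)x^2 - (33/2)x - 15/2

θ f = -(3/2)x^3 - 6x^2
Δ θ f = -(9/2)x^2 - (33/2)x - 15/2


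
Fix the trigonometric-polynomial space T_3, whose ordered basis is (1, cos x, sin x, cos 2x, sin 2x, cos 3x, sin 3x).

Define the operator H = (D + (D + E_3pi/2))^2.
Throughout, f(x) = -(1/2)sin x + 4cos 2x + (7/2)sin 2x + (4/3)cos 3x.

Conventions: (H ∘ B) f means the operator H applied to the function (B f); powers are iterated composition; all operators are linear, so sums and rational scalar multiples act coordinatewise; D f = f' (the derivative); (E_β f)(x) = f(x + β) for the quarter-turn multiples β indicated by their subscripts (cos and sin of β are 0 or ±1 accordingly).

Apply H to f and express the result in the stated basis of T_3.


D f = -(1/2)cos x + 7cos 2x - 8sin 2x - 4sin 3x
D f = -(1/2)cos x + 7cos 2x - 8sin 2x - 4sin 3x
E_3pi/2 f = (1/2)cos x - 4cos 2x - (7/2)sin 2x - (4/3)sin 3x
(D + E_3pi/2) f = 3cos 2x - (23/2)sin 2x - (16/3)sin 3x
(D + (D + E_3pi/2)) f = -(1/2)cos x + 10cos 2x - (39/2)sin 2x - (28/3)sin 3x
D (D + (D + E_3pi/2)) f = (1/2)sin x - 39cos 2x - 20sin 2x - 28cos 3x
D (D + (D + E_3pi/2)) f = (1/2)sin x - 39cos 2x - 20sin 2x - 28cos 3x
E_3pi/2 (D + (D + E_3pi/2)) f = -(1/2)sin x - 10cos 2x + (39/2)sin 2x - (28/3)cos 3x
(D + E_3pi/2) (D + (D + E_3pi/2)) f = -49cos 2x - (1/2)sin 2x - (112/3)cos 3x
(D + (D + E_3pi/2)) (D + (D + E_3pi/2)) f = (1/2)sin x - 88cos 2x - (41/2)sin 2x - (196/3)cos 3x

g(x) = (1/2)sin x - 88cos 2x - (41/2)sin 2x - (196/3)cos 3x


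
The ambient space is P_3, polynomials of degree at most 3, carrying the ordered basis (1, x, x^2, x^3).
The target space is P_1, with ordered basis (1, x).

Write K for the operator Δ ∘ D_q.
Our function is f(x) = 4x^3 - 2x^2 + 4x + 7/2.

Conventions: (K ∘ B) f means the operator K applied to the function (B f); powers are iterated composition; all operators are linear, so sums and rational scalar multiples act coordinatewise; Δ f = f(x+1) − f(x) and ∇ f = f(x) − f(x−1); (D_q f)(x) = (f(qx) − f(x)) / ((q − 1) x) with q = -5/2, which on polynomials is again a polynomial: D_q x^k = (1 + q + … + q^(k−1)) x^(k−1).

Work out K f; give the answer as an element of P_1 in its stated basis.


the result is g(x) = 38x + 22

D_q f = 19x^2 + 3x + 4
Δ D_q f = 38x + 22


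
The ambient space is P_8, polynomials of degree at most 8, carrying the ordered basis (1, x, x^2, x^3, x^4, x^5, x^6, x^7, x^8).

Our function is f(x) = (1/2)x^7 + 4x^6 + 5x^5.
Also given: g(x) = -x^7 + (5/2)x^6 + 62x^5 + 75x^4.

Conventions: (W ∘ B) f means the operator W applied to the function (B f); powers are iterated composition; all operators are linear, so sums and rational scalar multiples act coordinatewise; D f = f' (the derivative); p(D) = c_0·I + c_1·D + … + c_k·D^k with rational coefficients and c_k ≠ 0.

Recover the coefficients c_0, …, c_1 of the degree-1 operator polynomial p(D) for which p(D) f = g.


p(D) = -2·I + 3·D, i.e. c_0 = -2, c_1 = 3

D^0 f = (1/2)x^7 + 4x^6 + 5x^5
D^1 f = (7/2)x^6 + 24x^5 + 25x^4
matching coefficients of g against c_0 f + c_1 Df + … from the top degree down determines the c_i
solution: c_0 = -2, c_1 = 3


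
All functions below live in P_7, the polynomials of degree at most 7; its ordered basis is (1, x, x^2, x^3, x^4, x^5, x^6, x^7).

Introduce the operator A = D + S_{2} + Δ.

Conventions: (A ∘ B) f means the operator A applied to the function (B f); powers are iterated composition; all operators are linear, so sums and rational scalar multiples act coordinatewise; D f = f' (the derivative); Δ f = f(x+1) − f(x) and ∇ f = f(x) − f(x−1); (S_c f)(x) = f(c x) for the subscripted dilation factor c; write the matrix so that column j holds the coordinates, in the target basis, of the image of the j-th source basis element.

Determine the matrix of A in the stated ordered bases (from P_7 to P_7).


image of 1: 1
image of x: 2x + 2
image of x^2: 4x^2 + 4x + 1
image of x^3: 8x^3 + 6x^2 + 3x + 1
image of x^4: 16x^4 + 8x^3 + 6x^2 + 4x + 1
image of x^5: 32x^5 + 10x^4 + 10x^3 + 10x^2 + 5x + 1
image of x^6: 64x^6 + 12x^5 + 15x^4 + 20x^3 + 15x^2 + 6x + 1
image of x^7: 128x^7 + 14x^6 + 21x^5 + 35x^4 + 35x^3 + 21x^2 + 7x + 1
each image's coordinates form column j of the matrix

the matrix is [[1, 2, 1, 1, 1, 1, 1, 1]; [0, 2, 4, 3, 4, 5, 6, 7]; [0, 0, 4, 6, 6, 10, 15, 21]; [0, 0, 0, 8, 8, 10, 20, 35]; [0, 0, 0, 0, 16, 10, 15, 35]; [0, 0, 0, 0, 0, 32, 12, 21]; [0, 0, 0, 0, 0, 0, 64, 14]; [0, 0, 0, 0, 0, 0, 0, 128]] (rows listed top to bottom)
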